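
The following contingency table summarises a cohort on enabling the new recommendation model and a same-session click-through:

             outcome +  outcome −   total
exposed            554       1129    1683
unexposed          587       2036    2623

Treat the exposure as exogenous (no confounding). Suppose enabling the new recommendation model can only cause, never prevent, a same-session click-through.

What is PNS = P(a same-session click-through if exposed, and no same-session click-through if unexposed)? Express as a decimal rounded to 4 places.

PNS ≈ 0.1054

p₁ = P(outcome | exposed) = 554/1683 = 0.32917
p₀ = P(outcome | unexposed) = 587/2623 = 0.22379
Under exogeneity and monotonicity, PNS = p₁ − p₀.
PNS = 0.32917 − 0.22379 = 0.10538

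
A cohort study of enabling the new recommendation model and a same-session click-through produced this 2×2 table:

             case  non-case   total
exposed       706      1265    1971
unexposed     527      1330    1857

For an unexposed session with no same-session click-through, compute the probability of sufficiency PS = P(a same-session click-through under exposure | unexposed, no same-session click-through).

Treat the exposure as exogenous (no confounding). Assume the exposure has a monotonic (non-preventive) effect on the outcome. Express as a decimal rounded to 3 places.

PS ≈ 0.104

p₁ = P(outcome | exposed) = 706/1971 = 0.35819
p₀ = P(outcome | unexposed) = 527/1857 = 0.28379
Under exogeneity and monotonicity, PS = (p₁ − p₀)/(1 − p₀).
PS = (0.35819 − 0.28379) / 0.71621 ≈ 0.1039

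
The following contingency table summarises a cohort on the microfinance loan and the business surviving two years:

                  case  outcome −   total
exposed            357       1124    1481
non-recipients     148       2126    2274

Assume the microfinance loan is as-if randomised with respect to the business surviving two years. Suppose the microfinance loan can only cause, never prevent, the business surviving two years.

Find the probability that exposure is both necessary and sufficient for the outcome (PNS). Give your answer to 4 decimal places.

PNS ≈ 0.1760

p₁ = P(outcome | exposed) = 357/1481 = 0.24105
p₀ = P(outcome | unexposed) = 148/2274 = 0.065084
Under exogeneity and monotonicity, PNS = p₁ − p₀.
PNS = 0.24105 − 0.065084 = 0.17597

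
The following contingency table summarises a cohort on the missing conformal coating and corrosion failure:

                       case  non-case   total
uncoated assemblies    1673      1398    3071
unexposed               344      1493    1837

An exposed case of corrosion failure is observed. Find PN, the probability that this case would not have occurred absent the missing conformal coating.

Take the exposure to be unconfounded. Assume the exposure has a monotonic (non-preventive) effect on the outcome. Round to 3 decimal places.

p₁ = P(outcome | exposed) = 1673/3071 = 0.54477
p₀ = P(outcome | unexposed) = 344/1837 = 0.18726
Under exogeneity and monotonicity, PN = (p₁ − p₀)/p₁.
PN = (0.54477 − 0.18726) / 0.54477 ≈ 0.6563

PN ≈ 0.656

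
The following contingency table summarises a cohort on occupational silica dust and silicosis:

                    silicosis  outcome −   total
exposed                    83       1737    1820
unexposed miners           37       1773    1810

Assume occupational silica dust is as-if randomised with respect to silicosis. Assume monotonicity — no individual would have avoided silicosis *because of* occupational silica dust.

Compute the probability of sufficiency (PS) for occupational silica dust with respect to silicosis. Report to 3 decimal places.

PS ≈ 0.026

p₁ = P(outcome | exposed) = 83/1820 = 0.045604
p₀ = P(outcome | unexposed) = 37/1810 = 0.020442
Under exogeneity and monotonicity, PS = (p₁ − p₀)/(1 − p₀).
PS = (0.045604 − 0.020442) / 0.97956 ≈ 0.0257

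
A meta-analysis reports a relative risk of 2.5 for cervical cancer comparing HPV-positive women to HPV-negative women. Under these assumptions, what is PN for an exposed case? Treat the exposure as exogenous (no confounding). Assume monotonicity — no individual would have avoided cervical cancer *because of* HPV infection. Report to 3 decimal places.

Under exogeneity and monotonicity, PN = (RR − 1) / RR = 1 − 1/RR.
PN = (2.5 − 1) / 2.5 = 1.5 / 2.5 ≈ 0.6000

PN ≈ 0.600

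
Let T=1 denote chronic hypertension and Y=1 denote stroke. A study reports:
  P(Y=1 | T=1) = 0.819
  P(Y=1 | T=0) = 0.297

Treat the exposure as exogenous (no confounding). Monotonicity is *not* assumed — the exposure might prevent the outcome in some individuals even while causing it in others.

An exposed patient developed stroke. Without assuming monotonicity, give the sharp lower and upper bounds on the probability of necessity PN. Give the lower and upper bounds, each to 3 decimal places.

0.637 ≤ PN ≤ 0.858

Let p₁ = 0.819, p₀ = 0.297.
Under exogeneity alone the bounds on PN are max{0,(p₁−p₀)/p₁} ≤ PN ≤ min{1,(1−p₀)/p₁}.
  lower = (p₁ − p₀)/p₁ = 0.522 / 0.819 ≈ 0.6374
  upper = min{1, (1 − p₀)/p₁} = 0.703 / 0.819 ≈ 0.8584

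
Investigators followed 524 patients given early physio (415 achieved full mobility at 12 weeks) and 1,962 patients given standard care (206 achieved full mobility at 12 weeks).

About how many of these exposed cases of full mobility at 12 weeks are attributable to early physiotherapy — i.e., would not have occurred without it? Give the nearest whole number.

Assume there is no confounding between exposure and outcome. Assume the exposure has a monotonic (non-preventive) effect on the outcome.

p₁ = P(outcome | exposed) = 415/524 = 0.79198
p₀ = P(outcome | unexposed) = 206/1962 = 0.10499
PN = (p₁ − p₀)/p₁ = (0.79198 − 0.10499) / 0.79198 ≈ 0.86743.
Attributable cases ≈ PN × (exposed cases) = 0.86743 × 415 ≈ 359.98.

about 360 cases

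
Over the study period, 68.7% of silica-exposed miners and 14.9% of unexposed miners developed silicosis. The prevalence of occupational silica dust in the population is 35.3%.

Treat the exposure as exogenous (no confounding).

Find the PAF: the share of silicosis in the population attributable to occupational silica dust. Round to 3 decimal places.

p₁ = 0.687, p₀ = 0.149.
Overall risk P(Y=1) = π·p₁ + (1−π)·p₀ = 0.353×0.687 + 0.647×0.149 = 0.33891.
Under exogeneity, PAF = [P(Y=1) − p₀] / P(Y=1).
PAF = (0.33891 − 0.149) / 0.33891 ≈ 0.5604

PAF ≈ 0.560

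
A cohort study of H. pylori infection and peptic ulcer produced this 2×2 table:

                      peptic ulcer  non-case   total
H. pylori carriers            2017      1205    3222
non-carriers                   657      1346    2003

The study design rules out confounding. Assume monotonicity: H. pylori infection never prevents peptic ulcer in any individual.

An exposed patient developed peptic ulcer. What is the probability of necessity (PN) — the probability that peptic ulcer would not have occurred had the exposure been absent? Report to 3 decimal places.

p₁ = P(outcome | exposed) = 2017/3222 = 0.62601
p₀ = P(outcome | unexposed) = 657/2003 = 0.32801
Under exogeneity and monotonicity, PN = (p₁ − p₀) / p₁.
PN = (0.62601 − 0.32801) / 0.62601 = 0.298 / 0.62601 ≈ 0.4760

PN ≈ 0.476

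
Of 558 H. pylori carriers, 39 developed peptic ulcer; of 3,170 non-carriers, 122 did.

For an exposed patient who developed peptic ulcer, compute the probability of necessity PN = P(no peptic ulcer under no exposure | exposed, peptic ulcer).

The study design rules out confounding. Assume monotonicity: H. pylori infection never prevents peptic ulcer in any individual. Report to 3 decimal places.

p₁ = P(outcome | exposed) = 39/558 = 0.069892
p₀ = P(outcome | unexposed) = 122/3170 = 0.038486
Under exogeneity and monotonicity, PN = (p₁ − p₀) / p₁.
PN = (0.069892 − 0.038486) / 0.069892 = 0.031407 / 0.069892 ≈ 0.4494

PN ≈ 0.449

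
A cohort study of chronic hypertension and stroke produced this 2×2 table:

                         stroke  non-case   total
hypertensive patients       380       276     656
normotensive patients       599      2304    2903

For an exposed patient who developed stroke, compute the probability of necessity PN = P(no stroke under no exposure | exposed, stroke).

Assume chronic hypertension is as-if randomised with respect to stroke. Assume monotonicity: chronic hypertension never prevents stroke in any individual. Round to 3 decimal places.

p₁ = P(outcome | exposed) = 380/656 = 0.57927
p₀ = P(outcome | unexposed) = 599/2903 = 0.20634
Under exogeneity and monotonicity, PN = (p₁ − p₀)/p₁.
PN = (0.57927 − 0.20634) / 0.57927 ≈ 0.6438

PN ≈ 0.644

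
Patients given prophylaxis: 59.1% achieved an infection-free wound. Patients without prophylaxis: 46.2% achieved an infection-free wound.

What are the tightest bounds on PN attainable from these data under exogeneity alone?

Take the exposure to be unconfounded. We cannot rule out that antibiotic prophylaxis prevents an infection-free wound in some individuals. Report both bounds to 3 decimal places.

p₁ = 0.591, p₀ = 0.462.
Under exogeneity alone the bounds on PN are max{0,(p₁−p₀)/p₁} ≤ PN ≤ min{1,(1−p₀)/p₁}.
  lower = (p₁ − p₀)/p₁ = 0.129 / 0.591 ≈ 0.2183
  upper = min{1, (1 − p₀)/p₁} = 0.538 / 0.591 ≈ 0.9103

0.218 ≤ PN ≤ 0.910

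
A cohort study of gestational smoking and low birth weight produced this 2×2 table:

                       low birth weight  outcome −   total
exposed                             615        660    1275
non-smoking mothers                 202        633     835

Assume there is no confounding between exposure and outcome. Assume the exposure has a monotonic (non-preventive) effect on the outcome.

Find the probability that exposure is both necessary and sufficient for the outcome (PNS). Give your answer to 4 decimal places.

p₁ = P(outcome | exposed) = 615/1275 = 0.48235
p₀ = P(outcome | unexposed) = 202/835 = 0.24192
Under exogeneity and monotonicity, PNS = p₁ − p₀.
PNS = 0.48235 − 0.24192 = 0.24044

PNS ≈ 0.2404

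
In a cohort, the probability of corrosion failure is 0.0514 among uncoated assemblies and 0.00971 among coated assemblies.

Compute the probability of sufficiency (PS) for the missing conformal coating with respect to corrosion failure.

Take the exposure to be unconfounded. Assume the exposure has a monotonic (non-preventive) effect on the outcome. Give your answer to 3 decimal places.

Let p₁ = 0.0514, p₀ = 0.00971.
Under exogeneity and monotonicity, PS = (p₁ − p₀) / (1 − p₀).
PS = (0.0514 − 0.00971) / (1 − 0.00971) = 0.04169 / 0.99029 ≈ 0.0421

PS ≈ 0.042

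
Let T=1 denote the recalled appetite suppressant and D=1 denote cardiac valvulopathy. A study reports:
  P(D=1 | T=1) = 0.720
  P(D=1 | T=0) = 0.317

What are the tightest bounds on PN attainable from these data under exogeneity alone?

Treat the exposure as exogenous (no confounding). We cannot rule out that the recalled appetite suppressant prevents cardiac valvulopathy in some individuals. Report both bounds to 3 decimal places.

Let p₁ = 0.72, p₀ = 0.317.
Under exogeneity alone the bounds on PN are max{0,(p₁−p₀)/p₁} ≤ PN ≤ min{1,(1−p₀)/p₁}.
  lower = (p₁ − p₀)/p₁ = 0.403 / 0.72 ≈ 0.5597
  upper = min{1, (1 − p₀)/p₁} = 0.683 / 0.72 ≈ 0.9486

0.560 ≤ PN ≤ 0.949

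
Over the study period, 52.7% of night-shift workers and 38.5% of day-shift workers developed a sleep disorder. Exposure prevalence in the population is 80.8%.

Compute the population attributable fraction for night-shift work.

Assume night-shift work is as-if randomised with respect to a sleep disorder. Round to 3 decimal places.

p₁ = 0.527, p₀ = 0.385.
Overall risk P(Y=1) = π·p₁ + (1−π)·p₀ = 0.808×0.527 + 0.192×0.385 = 0.49974.
Under exogeneity, PAF = [P(Y=1) − p₀] / P(Y=1).
PAF = (0.49974 − 0.385) / 0.49974 ≈ 0.2296

PAF ≈ 0.230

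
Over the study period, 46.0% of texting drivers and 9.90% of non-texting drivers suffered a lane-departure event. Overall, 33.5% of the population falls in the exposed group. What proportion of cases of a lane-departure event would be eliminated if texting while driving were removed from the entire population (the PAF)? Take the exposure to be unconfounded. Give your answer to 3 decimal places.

PAF ≈ 0.550

p₁ = 0.46, p₀ = 0.099.
Overall risk P(Y=1) = π·p₁ + (1−π)·p₀ = 0.335×0.46 + 0.665×0.099 = 0.21994.
Under exogeneity, PAF = [P(Y=1) − p₀] / P(Y=1).
PAF = (0.21994 − 0.099) / 0.21994 ≈ 0.5499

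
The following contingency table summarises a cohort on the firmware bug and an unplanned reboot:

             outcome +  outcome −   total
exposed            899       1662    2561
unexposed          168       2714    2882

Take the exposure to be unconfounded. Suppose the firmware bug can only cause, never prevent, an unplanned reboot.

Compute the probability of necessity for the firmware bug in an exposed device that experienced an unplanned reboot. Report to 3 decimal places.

p₁ = P(outcome | exposed) = 899/2561 = 0.35103
p₀ = P(outcome | unexposed) = 168/2882 = 0.058293
Under exogeneity and monotonicity, PN = (p₁ − p₀) / p₁.
PN = (0.35103 − 0.058293) / 0.35103 = 0.29274 / 0.35103 ≈ 0.8339

PN ≈ 0.834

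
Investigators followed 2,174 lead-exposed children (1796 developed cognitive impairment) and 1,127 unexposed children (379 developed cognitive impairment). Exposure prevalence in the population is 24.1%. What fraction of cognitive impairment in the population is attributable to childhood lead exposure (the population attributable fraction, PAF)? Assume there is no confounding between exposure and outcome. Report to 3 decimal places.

PAF ≈ 0.260

p₁ = P(outcome | exposed) = 1796/2174 = 0.82613
p₀ = P(outcome | unexposed) = 379/1127 = 0.33629
Overall risk P(Y=1) = π·p₁ + (1−π)·p₀ = 0.241×0.82613 + 0.759×0.33629 = 0.45434.
Under exogeneity, PAF = [P(Y=1) − p₀] / P(Y=1).
PAF = (0.45434 − 0.33629) / 0.45434 ≈ 0.2598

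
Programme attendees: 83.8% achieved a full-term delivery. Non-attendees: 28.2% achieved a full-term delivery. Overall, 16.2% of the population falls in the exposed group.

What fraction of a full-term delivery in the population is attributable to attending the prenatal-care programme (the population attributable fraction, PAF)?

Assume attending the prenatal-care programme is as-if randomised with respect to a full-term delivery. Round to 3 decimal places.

p₁ = 0.838, p₀ = 0.282.
Overall risk P(Y=1) = π·p₁ + (1−π)·p₀ = 0.162×0.838 + 0.838×0.282 = 0.37207.
Under exogeneity, PAF = [P(Y=1) − p₀] / P(Y=1).
PAF = (0.37207 − 0.282) / 0.37207 ≈ 0.2421

PAF ≈ 0.242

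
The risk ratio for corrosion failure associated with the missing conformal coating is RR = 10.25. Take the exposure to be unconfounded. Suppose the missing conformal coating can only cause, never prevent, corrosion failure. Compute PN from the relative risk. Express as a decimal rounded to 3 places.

PN ≈ 0.902

Under exogeneity and monotonicity, PN = (RR − 1) / RR = 1 − 1/RR.
PN = (10.25 − 1) / 10.25 = 9.25 / 10.25 ≈ 0.9024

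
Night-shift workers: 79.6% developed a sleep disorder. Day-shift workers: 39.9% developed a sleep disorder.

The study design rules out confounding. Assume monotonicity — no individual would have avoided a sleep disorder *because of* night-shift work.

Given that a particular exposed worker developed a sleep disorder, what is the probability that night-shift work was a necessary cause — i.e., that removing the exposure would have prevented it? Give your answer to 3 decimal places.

p₁ = 0.796, p₀ = 0.399.
Under exogeneity and monotonicity, PN = (p₁ − p₀) / p₁.
PN = (0.796 − 0.399) / 0.796 = 0.397 / 0.796 ≈ 0.4987

PN ≈ 0.499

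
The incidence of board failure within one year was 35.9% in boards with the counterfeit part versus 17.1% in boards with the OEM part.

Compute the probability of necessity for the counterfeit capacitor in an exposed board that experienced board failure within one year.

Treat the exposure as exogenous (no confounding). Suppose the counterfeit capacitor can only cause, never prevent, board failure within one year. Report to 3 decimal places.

PN ≈ 0.524

p₁ = 0.359, p₀ = 0.171.
Under exogeneity and monotonicity, PN = (p₁ − p₀) / p₁.
PN = (0.359 − 0.171) / 0.359 = 0.188 / 0.359 ≈ 0.5237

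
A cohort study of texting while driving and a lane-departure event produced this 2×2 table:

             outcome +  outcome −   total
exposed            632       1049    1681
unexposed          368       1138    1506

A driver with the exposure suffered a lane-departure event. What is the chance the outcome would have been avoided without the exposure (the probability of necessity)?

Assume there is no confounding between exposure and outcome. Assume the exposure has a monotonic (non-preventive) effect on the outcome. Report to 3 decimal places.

PN ≈ 0.350

p₁ = P(outcome | exposed) = 632/1681 = 0.37597
p₀ = P(outcome | unexposed) = 368/1506 = 0.24436
Under exogeneity and monotonicity, PN = (p₁ − p₀)/p₁.
PN = (0.37597 − 0.24436) / 0.37597 ≈ 0.3501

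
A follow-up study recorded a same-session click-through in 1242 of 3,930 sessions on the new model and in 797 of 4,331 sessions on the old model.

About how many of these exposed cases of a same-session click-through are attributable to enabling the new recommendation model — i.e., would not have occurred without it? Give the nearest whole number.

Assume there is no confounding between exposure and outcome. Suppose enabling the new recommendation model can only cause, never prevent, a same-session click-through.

p₁ = P(outcome | exposed) = 1242/3930 = 0.31603
p₀ = P(outcome | unexposed) = 797/4331 = 0.18402
PN = (p₁ − p₀)/p₁ = (0.31603 − 0.18402) / 0.31603 ≈ 0.41771.
Attributable cases ≈ PN × (exposed cases) = 0.41771 × 1242 ≈ 518.79.

about 519 cases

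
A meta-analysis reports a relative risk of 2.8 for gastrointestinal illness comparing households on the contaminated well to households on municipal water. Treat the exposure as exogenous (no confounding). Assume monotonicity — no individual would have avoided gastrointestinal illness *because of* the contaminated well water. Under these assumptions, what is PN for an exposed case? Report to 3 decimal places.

Under exogeneity and monotonicity, PN = (RR − 1) / RR = 1 − 1/RR.
PN = (2.8 − 1) / 2.8 = 1.8 / 2.8 ≈ 0.6429

PN ≈ 0.643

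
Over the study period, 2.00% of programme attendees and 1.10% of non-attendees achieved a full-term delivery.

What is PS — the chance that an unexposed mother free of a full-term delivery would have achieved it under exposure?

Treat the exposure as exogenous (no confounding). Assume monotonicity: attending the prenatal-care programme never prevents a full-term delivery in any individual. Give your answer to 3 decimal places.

p₁ = 0.02, p₀ = 0.011.
Under exogeneity and monotonicity, PS = (p₁ − p₀) / (1 − p₀).
PS = (0.02 − 0.011) / (1 − 0.011) = 0.009 / 0.989 ≈ 0.0091

PS ≈ 0.009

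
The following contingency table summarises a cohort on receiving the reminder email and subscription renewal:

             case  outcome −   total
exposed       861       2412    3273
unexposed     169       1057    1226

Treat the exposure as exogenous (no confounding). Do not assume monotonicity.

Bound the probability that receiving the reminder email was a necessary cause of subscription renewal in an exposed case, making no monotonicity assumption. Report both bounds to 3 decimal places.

0.476 ≤ PN ≤ 1.000

p₁ = P(outcome | exposed) = 861/3273 = 0.26306
p₀ = P(outcome | unexposed) = 169/1226 = 0.13785
Under exogeneity alone the bounds on PN are max{0,(p₁−p₀)/p₁} ≤ PN ≤ min{1,(1−p₀)/p₁}.
  lower = (p₁ − p₀)/p₁ = 0.12521 / 0.26306 ≈ 0.4760
  upper = min{1, (1 − p₀)/p₁} = 0.86215 / 0.26306 ≈ 3.2774 → capped at 1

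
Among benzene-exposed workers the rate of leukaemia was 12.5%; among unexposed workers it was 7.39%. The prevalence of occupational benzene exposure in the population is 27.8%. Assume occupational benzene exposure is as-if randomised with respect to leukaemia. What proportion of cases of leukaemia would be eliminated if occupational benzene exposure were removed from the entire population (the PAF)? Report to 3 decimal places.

PAF ≈ 0.161

p₁ = 0.125, p₀ = 0.0739.
Overall risk P(Y=1) = π·p₁ + (1−π)·p₀ = 0.278×0.125 + 0.722×0.0739 = 0.088106.
Under exogeneity, PAF = [P(Y=1) − p₀] / P(Y=1).
PAF = (0.088106 − 0.0739) / 0.088106 ≈ 0.1612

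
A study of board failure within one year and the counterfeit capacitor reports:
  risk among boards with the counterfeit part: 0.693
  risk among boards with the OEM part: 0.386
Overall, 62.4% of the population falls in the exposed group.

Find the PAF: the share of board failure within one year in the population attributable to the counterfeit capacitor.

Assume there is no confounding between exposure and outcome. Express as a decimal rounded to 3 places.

PAF ≈ 0.332

Let p₁ = 0.693, p₀ = 0.386.
Overall risk P(Y=1) = π·p₁ + (1−π)·p₀ = 0.624×0.693 + 0.376×0.386 = 0.57757.
Under exogeneity, PAF = [P(Y=1) − p₀] / P(Y=1).
PAF = (0.57757 − 0.386) / 0.57757 ≈ 0.3317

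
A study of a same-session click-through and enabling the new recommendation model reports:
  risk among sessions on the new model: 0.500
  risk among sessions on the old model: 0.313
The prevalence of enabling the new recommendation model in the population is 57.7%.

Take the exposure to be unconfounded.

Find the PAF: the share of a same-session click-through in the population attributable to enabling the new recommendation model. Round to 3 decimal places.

PAF ≈ 0.256

Let p₁ = 0.5, p₀ = 0.313.
Overall risk P(Y=1) = π·p₁ + (1−π)·p₀ = 0.577×0.5 + 0.423×0.313 = 0.4209.
Under exogeneity, PAF = [P(Y=1) − p₀] / P(Y=1).
PAF = (0.4209 − 0.313) / 0.4209 ≈ 0.2564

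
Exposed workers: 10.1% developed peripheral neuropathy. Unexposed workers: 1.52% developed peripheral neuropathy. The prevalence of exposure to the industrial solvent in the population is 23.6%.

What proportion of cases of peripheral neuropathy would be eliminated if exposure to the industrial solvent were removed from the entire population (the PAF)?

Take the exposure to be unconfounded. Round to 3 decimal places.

PAF ≈ 0.571

p₁ = 0.101, p₀ = 0.0152.
Overall risk P(Y=1) = π·p₁ + (1−π)·p₀ = 0.236×0.101 + 0.764×0.0152 = 0.035449.
Under exogeneity, PAF = [P(Y=1) − p₀] / P(Y=1).
PAF = (0.035449 − 0.0152) / 0.035449 ≈ 0.5712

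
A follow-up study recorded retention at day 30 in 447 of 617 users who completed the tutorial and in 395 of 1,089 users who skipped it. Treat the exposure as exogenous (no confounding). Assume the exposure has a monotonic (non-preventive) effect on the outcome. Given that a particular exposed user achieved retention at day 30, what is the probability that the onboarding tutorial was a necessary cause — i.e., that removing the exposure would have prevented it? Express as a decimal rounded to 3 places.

p₁ = P(outcome | exposed) = 447/617 = 0.72447
p₀ = P(outcome | unexposed) = 395/1089 = 0.36272
Under exogeneity and monotonicity, PN = (p₁ − p₀) / p₁.
PN = (0.72447 − 0.36272) / 0.72447 = 0.36176 / 0.72447 ≈ 0.4993

PN ≈ 0.499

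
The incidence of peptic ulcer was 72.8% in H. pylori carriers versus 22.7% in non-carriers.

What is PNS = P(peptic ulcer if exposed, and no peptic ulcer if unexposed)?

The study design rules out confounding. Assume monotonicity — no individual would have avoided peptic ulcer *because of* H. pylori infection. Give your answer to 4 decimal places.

PNS ≈ 0.5010

p₁ = 0.728, p₀ = 0.227.
Under exogeneity and monotonicity, PNS = p₁ − p₀.
PNS = 0.728 − 0.227 = 0.501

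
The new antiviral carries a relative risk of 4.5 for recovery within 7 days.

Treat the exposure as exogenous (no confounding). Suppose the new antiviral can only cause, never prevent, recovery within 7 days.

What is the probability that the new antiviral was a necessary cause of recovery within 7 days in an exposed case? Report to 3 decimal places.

PN ≈ 0.778

Under exogeneity and monotonicity, PN = (RR − 1) / RR = 1 − 1/RR.
PN = (4.5 − 1) / 4.5 = 3.5 / 4.5 ≈ 0.7778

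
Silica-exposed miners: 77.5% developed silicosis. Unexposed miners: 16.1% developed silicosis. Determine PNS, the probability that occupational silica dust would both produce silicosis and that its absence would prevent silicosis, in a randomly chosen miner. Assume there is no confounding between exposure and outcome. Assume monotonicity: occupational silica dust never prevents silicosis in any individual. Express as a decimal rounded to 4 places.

p₁ = 0.775, p₀ = 0.161.
Under exogeneity and monotonicity, PNS = p₁ − p₀.
PNS = 0.775 − 0.161 = 0.614

PNS ≈ 0.6140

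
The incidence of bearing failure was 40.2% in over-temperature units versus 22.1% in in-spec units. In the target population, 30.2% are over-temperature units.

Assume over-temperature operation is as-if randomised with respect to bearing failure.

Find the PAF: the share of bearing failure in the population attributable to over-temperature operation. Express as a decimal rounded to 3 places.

PAF ≈ 0.198

p₁ = 0.402, p₀ = 0.221.
Overall risk P(Y=1) = π·p₁ + (1−π)·p₀ = 0.302×0.402 + 0.698×0.221 = 0.27566.
Under exogeneity, PAF = [P(Y=1) − p₀] / P(Y=1).
PAF = (0.27566 − 0.221) / 0.27566 ≈ 0.1983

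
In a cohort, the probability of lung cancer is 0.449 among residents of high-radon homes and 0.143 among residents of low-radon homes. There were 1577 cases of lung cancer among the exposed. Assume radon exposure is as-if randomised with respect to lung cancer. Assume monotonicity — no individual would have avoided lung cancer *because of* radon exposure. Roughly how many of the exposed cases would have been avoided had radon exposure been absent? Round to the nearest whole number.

about 1075 cases

Let p₁ = 0.449, p₀ = 0.143.
PN = (p₁ − p₀)/p₁ = (0.449 − 0.143) / 0.449 ≈ 0.68151.
Attributable cases ≈ PN × (exposed cases) = 0.68151 × 1577 ≈ 1074.75.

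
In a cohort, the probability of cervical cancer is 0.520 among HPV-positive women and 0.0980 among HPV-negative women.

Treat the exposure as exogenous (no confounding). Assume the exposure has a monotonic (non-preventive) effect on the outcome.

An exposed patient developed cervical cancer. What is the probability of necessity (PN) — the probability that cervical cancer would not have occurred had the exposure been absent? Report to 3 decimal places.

Let p₁ = 0.52, p₀ = 0.098.
Under exogeneity and monotonicity, PN = (p₁ − p₀) / p₁.
PN = (0.52 − 0.098) / 0.52 = 0.422 / 0.52 ≈ 0.8115

PN ≈ 0.812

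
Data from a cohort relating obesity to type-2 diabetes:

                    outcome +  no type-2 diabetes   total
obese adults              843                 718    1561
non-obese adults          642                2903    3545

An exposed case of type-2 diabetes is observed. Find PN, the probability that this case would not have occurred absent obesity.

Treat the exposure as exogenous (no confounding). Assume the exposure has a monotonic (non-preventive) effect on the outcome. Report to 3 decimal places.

p₁ = P(outcome | exposed) = 843/1561 = 0.54004
p₀ = P(outcome | unexposed) = 642/3545 = 0.1811
Under exogeneity and monotonicity, PN = (p₁ − p₀) / p₁.
PN = (0.54004 − 0.1811) / 0.54004 = 0.35894 / 0.54004 ≈ 0.6647

PN ≈ 0.665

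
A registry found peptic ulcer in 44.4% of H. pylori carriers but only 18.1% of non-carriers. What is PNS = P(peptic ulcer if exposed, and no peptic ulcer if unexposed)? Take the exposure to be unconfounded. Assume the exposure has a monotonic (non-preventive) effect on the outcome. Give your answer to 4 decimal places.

PNS ≈ 0.2630

p₁ = 0.444, p₀ = 0.181.
Under exogeneity and monotonicity, PNS = p₁ − p₀.
PNS = 0.444 − 0.181 = 0.263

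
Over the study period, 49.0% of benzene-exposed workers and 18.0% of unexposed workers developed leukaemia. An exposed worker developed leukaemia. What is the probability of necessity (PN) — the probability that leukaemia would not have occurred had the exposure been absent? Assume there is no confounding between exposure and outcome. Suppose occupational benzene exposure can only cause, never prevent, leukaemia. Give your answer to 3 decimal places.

p₁ = 0.49, p₀ = 0.18.
Under exogeneity and monotonicity, PN = (p₁ − p₀) / p₁.
PN = (0.49 − 0.18) / 0.49 = 0.31 / 0.49 ≈ 0.6327

PN ≈ 0.633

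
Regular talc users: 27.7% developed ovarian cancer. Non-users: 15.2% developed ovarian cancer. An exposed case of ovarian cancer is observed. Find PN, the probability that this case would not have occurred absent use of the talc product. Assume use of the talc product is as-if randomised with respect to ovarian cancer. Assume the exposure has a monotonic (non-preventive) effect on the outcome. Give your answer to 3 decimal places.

p₁ = 0.277, p₀ = 0.152.
Under exogeneity and monotonicity, PN = (p₁ − p₀) / p₁.
PN = (0.277 − 0.152) / 0.277 = 0.125 / 0.277 ≈ 0.4513

PN ≈ 0.451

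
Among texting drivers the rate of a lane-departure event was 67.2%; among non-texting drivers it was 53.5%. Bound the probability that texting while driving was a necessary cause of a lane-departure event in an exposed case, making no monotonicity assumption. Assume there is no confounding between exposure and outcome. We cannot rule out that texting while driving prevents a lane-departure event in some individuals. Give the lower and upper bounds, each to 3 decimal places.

0.204 ≤ PN ≤ 0.692

p₁ = 0.672, p₀ = 0.535.
Under exogeneity alone the bounds on PN are max{0,(p₁−p₀)/p₁} ≤ PN ≤ min{1,(1−p₀)/p₁}.
  lower = (p₁ − p₀)/p₁ = 0.137 / 0.672 ≈ 0.2039
  upper = min{1, (1 − p₀)/p₁} = 0.465 / 0.672 ≈ 0.6920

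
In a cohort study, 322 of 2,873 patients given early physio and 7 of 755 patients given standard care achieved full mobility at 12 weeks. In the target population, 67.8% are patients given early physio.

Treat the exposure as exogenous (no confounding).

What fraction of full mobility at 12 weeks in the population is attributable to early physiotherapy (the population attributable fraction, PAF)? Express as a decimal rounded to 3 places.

PAF ≈ 0.883

p₁ = P(outcome | exposed) = 322/2873 = 0.11208
p₀ = P(outcome | unexposed) = 7/755 = 0.0092715
Overall risk P(Y=1) = π·p₁ + (1−π)·p₀ = 0.678×0.11208 + 0.322×0.0092715 = 0.078974.
Under exogeneity, PAF = [P(Y=1) − p₀] / P(Y=1).
PAF = (0.078974 − 0.0092715) / 0.078974 ≈ 0.8826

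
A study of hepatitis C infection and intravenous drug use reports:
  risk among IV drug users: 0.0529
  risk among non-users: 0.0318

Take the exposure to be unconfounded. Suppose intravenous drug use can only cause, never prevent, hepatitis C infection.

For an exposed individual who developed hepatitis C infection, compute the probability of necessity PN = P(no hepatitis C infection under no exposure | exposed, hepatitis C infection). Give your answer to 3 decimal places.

Let p₁ = 0.0529, p₀ = 0.0318.
Under exogeneity and monotonicity, PN = (p₁ − p₀) / p₁.
PN = (0.0529 − 0.0318) / 0.0529 = 0.0211 / 0.0529 ≈ 0.3989

PN ≈ 0.399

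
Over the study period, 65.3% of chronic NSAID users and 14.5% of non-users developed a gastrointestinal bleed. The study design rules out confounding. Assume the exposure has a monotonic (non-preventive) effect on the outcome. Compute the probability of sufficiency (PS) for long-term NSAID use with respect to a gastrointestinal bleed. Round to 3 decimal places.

p₁ = 0.653, p₀ = 0.145.
Under exogeneity and monotonicity, PS = (p₁ − p₀) / (1 − p₀).
PS = (0.653 − 0.145) / (1 − 0.145) = 0.508 / 0.855 ≈ 0.5942

PS ≈ 0.594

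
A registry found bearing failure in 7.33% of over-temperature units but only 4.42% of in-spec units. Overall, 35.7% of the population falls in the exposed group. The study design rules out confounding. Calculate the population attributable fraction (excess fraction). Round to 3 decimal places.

PAF ≈ 0.190

p₁ = 0.0733, p₀ = 0.0442.
Overall risk P(Y=1) = π·p₁ + (1−π)·p₀ = 0.357×0.0733 + 0.643×0.0442 = 0.054589.
Under exogeneity, PAF = [P(Y=1) − p₀] / P(Y=1).
PAF = (0.054589 − 0.0442) / 0.054589 ≈ 0.1903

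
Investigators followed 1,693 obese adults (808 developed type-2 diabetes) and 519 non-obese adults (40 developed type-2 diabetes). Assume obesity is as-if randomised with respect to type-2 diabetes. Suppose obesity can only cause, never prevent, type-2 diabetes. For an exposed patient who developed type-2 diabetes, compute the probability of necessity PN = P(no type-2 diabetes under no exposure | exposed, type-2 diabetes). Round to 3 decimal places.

p₁ = P(outcome | exposed) = 808/1693 = 0.47726
p₀ = P(outcome | unexposed) = 40/519 = 0.077071
Under exogeneity and monotonicity, PN = (p₁ − p₀) / p₁.
PN = (0.47726 − 0.077071) / 0.47726 = 0.40019 / 0.47726 ≈ 0.8385

PN ≈ 0.839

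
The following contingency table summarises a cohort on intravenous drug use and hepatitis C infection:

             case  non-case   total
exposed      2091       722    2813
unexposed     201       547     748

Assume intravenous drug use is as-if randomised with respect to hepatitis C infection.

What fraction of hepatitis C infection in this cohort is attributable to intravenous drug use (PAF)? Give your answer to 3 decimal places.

PAF ≈ 0.583

p₁ = P(outcome | exposed) = 2091/2813 = 0.74333
p₀ = P(outcome | unexposed) = 201/748 = 0.26872
Exposure prevalence π = 2813/3561 = 0.78995; overall risk P(Y=1) = 0.64364.
Under exogeneity, PAF = [P(Y=1) − p₀]/P(Y=1).
PAF = (0.64364 − 0.26872) / 0.64364 ≈ 0.5825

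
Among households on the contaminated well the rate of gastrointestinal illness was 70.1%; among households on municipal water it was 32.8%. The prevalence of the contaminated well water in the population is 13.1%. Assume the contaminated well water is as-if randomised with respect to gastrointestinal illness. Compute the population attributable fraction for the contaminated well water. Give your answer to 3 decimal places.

p₁ = 0.701, p₀ = 0.328.
Overall risk P(Y=1) = π·p₁ + (1−π)·p₀ = 0.131×0.701 + 0.869×0.328 = 0.37686.
Under exogeneity, PAF = [P(Y=1) − p₀] / P(Y=1).
PAF = (0.37686 − 0.328) / 0.37686 ≈ 0.1297

PAF ≈ 0.130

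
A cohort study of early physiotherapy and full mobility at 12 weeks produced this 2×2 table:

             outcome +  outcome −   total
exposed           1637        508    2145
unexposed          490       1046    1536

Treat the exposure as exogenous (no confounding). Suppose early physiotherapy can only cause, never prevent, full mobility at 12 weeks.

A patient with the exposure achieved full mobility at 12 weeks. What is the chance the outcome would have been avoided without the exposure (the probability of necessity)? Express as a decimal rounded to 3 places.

p₁ = P(outcome | exposed) = 1637/2145 = 0.76317
p₀ = P(outcome | unexposed) = 490/1536 = 0.31901
Under exogeneity and monotonicity, PN = (p₁ − p₀)/p₁.
PN = (0.76317 − 0.31901) / 0.76317 ≈ 0.5820

PN ≈ 0.582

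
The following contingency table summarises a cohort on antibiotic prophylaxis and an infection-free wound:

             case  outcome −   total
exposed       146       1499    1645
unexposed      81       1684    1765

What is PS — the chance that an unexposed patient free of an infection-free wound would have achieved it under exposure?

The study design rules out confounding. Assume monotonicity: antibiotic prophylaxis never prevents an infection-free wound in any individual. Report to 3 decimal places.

p₁ = P(outcome | exposed) = 146/1645 = 0.088754
p₀ = P(outcome | unexposed) = 81/1765 = 0.045892
Under exogeneity and monotonicity, PS = (p₁ − p₀)/(1 − p₀).
PS = (0.088754 − 0.045892) / 0.95411 ≈ 0.0449

PS ≈ 0.045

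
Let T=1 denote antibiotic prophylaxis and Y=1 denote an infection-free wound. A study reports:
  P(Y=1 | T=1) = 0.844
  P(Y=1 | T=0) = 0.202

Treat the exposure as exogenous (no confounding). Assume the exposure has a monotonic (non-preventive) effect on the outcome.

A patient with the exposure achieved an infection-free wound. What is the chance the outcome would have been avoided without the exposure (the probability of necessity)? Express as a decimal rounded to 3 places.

Let p₁ = 0.844, p₀ = 0.202.
Under exogeneity and monotonicity, PN = (p₁ − p₀) / p₁.
PN = (0.844 − 0.202) / 0.844 = 0.642 / 0.844 ≈ 0.7607

PN ≈ 0.761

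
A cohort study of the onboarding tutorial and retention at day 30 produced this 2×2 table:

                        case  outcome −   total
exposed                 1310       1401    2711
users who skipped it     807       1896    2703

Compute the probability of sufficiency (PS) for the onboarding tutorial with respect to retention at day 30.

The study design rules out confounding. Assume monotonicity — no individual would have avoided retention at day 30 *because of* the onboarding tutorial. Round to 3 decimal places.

PS ≈ 0.263

p₁ = P(outcome | exposed) = 1310/2711 = 0.48322
p₀ = P(outcome | unexposed) = 807/2703 = 0.29856
Under exogeneity and monotonicity, PS = (p₁ − p₀)/(1 − p₀).
PS = (0.48322 − 0.29856) / 0.70144 ≈ 0.2633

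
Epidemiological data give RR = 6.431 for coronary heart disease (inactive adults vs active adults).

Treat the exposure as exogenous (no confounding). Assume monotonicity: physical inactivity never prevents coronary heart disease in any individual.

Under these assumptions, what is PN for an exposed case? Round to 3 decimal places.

PN ≈ 0.845

Under exogeneity and monotonicity, PN = (RR − 1) / RR = 1 − 1/RR.
PN = (6.431 − 1) / 6.431 = 5.431 / 6.431 ≈ 0.8445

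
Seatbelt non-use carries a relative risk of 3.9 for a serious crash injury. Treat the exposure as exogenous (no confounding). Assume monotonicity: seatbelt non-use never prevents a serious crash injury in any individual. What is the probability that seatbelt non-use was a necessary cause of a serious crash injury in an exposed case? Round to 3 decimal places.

PN ≈ 0.744

Under exogeneity and monotonicity, PN = (RR − 1) / RR = 1 − 1/RR.
PN = (3.9 − 1) / 3.9 = 2.9 / 3.9 ≈ 0.7436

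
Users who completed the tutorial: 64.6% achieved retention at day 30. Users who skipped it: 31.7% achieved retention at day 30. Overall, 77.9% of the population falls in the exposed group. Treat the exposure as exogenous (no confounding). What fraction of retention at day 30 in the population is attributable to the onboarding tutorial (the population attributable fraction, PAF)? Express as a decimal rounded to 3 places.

PAF ≈ 0.447

p₁ = 0.646, p₀ = 0.317.
Overall risk P(Y=1) = π·p₁ + (1−π)·p₀ = 0.779×0.646 + 0.221×0.317 = 0.57329.
Under exogeneity, PAF = [P(Y=1) − p₀] / P(Y=1).
PAF = (0.57329 − 0.317) / 0.57329 ≈ 0.4471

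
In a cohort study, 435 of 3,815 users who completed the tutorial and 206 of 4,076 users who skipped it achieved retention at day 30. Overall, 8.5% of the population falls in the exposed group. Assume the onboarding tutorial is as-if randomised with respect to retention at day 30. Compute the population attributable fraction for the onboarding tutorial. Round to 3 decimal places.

PAF ≈ 0.096

p₁ = P(outcome | exposed) = 435/3815 = 0.11402
p₀ = P(outcome | unexposed) = 206/4076 = 0.05054
Overall risk P(Y=1) = π·p₁ + (1−π)·p₀ = 0.085×0.11402 + 0.915×0.05054 = 0.055936.
Under exogeneity, PAF = [P(Y=1) − p₀] / P(Y=1).
PAF = (0.055936 − 0.05054) / 0.055936 ≈ 0.0965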